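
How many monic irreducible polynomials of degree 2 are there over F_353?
There are 62128 monic irreducible polynomials of degree 2 over F_353

Each element of F_{353^2} that lies in no proper subfield is a root of exactly one monic irreducible of degree 2 over F_353, and each such polynomial has 2 distinct roots in F_{353^2}. By Möbius inversion the count is N_353(2) = (1/2) Σ_{d|2} μ(2/d) · 353^d = (1/2)(μ(2)·353^1 + μ(1)·353^2) = 124256/2 = 62128.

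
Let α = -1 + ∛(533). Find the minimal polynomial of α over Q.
m_α(x) = x^3 + 3x^2 + 3x - 532

Set β = α + 1 = ∛(533), so β^3 = 533. Then (α + 1)^3 - 533 = 0, i.e. α is a root of g(x) = (x + 1)^3 - 533 = x^3 + 3x^2 + 3x - 532. Since g(x) = h(x + 1) where h(x) = x^3 - 533, and h is irreducible over Q (because 533 is not a perfect cube, so h has no rational root, and a monic cubic with no rational root is irreducible), g is also irreducible (irreducibility is preserved under the substitution x → x + 1). Hence m_α(x) = x^3 + 3x^2 + 3x - 532.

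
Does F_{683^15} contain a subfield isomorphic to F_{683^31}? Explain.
No: F_{683^31} is not a subfield of F_{683^15}

F_{p^m} embeds in F_{p^n} iff m | n. Here 31 ∤ 15 (since 15 = 0·31 + 15 with remainder 15 ≠ 0), so F_{683^31} is not a subfield of F_{683^15}. Equivalently: if it were, the tower law would give 31 = [F_{683^31}:F_683] dividing [F_{683^15}:F_683] = 15, contradiction.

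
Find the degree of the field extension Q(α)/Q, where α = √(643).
[Q(α):Q] = 2

[Q(α):Q] equals the degree of the minimal polynomial of α. Here α^2 = 643 and x^2 - 643 is irreducible (d = 643 is squarefree, ≠ 1, hence not a square), so deg(m_α) = 2. Thus [Q(α):Q] = 2.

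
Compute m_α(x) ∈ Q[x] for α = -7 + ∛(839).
m_α(x) = x^3 + 21x^2 + 147x - 496

Set β = α + 7 = ∛(839), so β^3 = 839. Then (α + 7)^3 - 839 = 0, i.e. α is a root of g(x) = (x + 7)^3 - 839 = x^3 + 21x^2 + 147x - 496. Since g(x) = h(x + 7) where h(x) = x^3 - 839, and h is irreducible over Q (because 839 is not a perfect cube, so h has no rational root, and a monic cubic with no rational root is irreducible), g is also irreducible (irreducibility is preserved under the substitution x → x + 7). Hence m_α(x) = x^3 + 21x^2 + 147x - 496.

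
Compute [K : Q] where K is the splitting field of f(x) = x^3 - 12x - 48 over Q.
[K : Q] = 6

By the rational root test, any rational root of the monic integer polynomial f(x) = x^3 - 12x - 48 must be an integer dividing the constant term -48, i.e. one of ±{1, 2, 3, 4, 6, 8, 12, 16, 24, 48}. Evaluating: f(1) = -59, f(-1) = -37, f(2) = -64, f(-2) = -32, f(3) = -57, f(-3) = -39, f(4) = -32, f(-4) = -64, f(6) = 96, f(-6) = -192, f(8) = 368, f(-8) = -464, f(12) = 1536, f(-12) = -1632, f(16) = 3856, f(-16) = -3952, f(24) = 13488, f(-24) = -13584, f(48) = 109968, f(-48) = -110064; none is 0, so f has no rational root and is therefore irreducible over Q (a cubic with no linear factor over a field is irreducible). For an irreducible cubic, the Galois group is A_3 or S_3 according as the discriminant disc(f) = -4a^3 - 27b^2 = -4·(-12)^3 - 27·(-48)^2 = -55296 is or is not a square in Q. Here disc(f) = -55296 is not a perfect square in Q, so the Galois group of f over Q is not contained in A_3 and must be all of S_3. The splitting field has degree |S_3| = 6 over Q, so [K : Q] = 6.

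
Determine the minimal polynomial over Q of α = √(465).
m_α(x) = x^2 - 465

α satisfies α^2 - 465 = 0, so x^2 - 465 annihilates α. Since d = 465 is squarefree and ≠ 1, it is not a perfect square in Q, so x^2 - 465 has no rational root and is therefore irreducible over Q (a degree-2 polynomial over a field is irreducible iff it has no root). Hence m_α(x) = x^2 - 465.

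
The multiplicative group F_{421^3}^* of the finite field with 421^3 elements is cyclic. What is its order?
|F_{421^3}^*| = 74618460

F_{421^3} has 421^3 = 74618461 elements; its multiplicative group consists of all nonzero elements, so |F_{421^3}^*| = 74618461 - 1 = 74618460. (It is cyclic since any finite subgroup of the multiplicative group of a field is cyclic.)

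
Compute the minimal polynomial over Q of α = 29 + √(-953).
m_α(x) = x^2 - 58x + 1794

From α - 29 = √(-953), squaring gives (α - 29)^2 = -953, i.e. α^2 - 58α + 841 = -953, so α^2 - 58α + 1794 = 0. The discriminant of x^2 - 58x + 1794 is (-58)^2 - 4·(1794) = 3364 - 7176 = -3812, and 4·(-953) is not a perfect square in Q since -953 is squarefree and ≠ 1. Hence x^2 - 58x + 1794 is irreducible over Q and is the minimal polynomial of α.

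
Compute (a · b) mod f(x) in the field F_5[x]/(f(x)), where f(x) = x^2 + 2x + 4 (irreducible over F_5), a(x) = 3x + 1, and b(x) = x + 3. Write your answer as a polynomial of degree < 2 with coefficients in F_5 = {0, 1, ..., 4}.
a · b ≡ 4x + 1 (mod f(x))

Multiply in F_5[x]: a(x)·b(x) = (3x + 1)·(x + 3) = 3x^2 + 3. This has degree ≥ 2, so divide by f(x) over F_5: 3x^2 + 3 = (3)·(x^2 + 2x + 4) + (4x + 1). Hence a·b ≡ 4x + 1 (mod f). (F_5[x]/(f) is a field with 5^2 = 25 elements since f is irreducible of degree 2.)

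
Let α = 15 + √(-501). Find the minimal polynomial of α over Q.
m_α(x) = x^2 - 30x + 726

From α - 15 = √(-501), squaring gives (α - 15)^2 = -501, i.e. α^2 - 30α + 225 = -501, so α^2 - 30α + 726 = 0. The discriminant of x^2 - 30x + 726 is (-30)^2 - 4·(726) = 900 - 2904 = -2004, and 4·(-501) is not a perfect square in Q since -501 is squarefree and ≠ 1. Hence x^2 - 30x + 726 is irreducible over Q and is the minimal polynomial of α.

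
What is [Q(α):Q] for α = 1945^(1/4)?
[Q(α):Q] = 4

α is a root of x^4 - 1945. By Eisenstein's criterion at the prime p = 5 (which divides the constant term 1945 but p^2 = 25 does not, since 1945 is squarefree), x^4 - 1945 is irreducible over Q. Hence [Q(α):Q] = 4.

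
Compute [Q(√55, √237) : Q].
[Q(√55, √237) : Q] = 4

[Q(√55):Q] = 2 (min poly x^2 - 55, irreducible since 55 is squarefree > 1). For the top step, suppose √237 ∈ Q(√55), say √237 = c + d√55 with c, d ∈ Q. Squaring: 237 = c^2 + 55d^2 + 2cd√55. Since √55 ∉ Q this forces 2cd = 0. If d = 0 then √237 = c ∈ Q, contradicting 237 squarefree > 1. If c = 0 then 237 = 55d^2, so 55·237 = (55d)^2 is a perfect square in Q — but 55·237 = 13035 is not a perfect square (since 55 and 237 are distinct squarefree integers). Contradiction. Hence √237 ∉ Q(√55), so x^2 - 237 stays irreducible over Q(√55) and [Q(√55, √237) : Q(√55)] = 2. By the tower law, [Q(√55, √237) : Q] = 2 · 2 = 4.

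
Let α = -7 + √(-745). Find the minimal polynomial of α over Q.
m_α(x) = x^2 + 14x + 794

From α + 7 = √(-745), squaring gives (α + 7)^2 = -745, i.e. α^2 + 14α + 49 = -745, so α^2 + 14α + 794 = 0. The discriminant of x^2 + 14x + 794 is (14)^2 - 4·(794) = 196 - 3176 = -2980, and 4·(-745) is not a perfect square in Q since -745 is squarefree and ≠ 1. Hence x^2 + 14x + 794 is irreducible over Q and is the minimal polynomial of α.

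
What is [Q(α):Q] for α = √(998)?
[Q(α):Q] = 2

[Q(α):Q] equals the degree of the minimal polynomial of α. Here α^2 = 998 and x^2 - 998 is irreducible (d = 998 is squarefree, ≠ 1, hence not a square), so deg(m_α) = 2. Thus [Q(α):Q] = 2.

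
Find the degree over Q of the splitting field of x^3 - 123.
[K : Q] = 6

The roots of x^3 - 123 are ∛123, ω∛123, ω^2∛123 where ω = e^(2πi/3) is a primitive cube root of unity, so K = Q(∛123, ω). Now [Q(∛123):Q] = 3 (since 123 is not a perfect cube, x^3 - 123 is irreducible) and [Q(ω):Q] = 2. Both 2 and 3 divide [K:Q], and [K:Q] ≤ 3·2 = 6, so [K:Q] = 6. (Equivalently: Q(∛123) ⊂ R but ω ∉ R, so [K : Q(∛123)] = 2.)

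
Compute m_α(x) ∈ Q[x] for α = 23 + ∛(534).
m_α(x) = x^3 - 69x^2 + 1587x - 12701

Set β = α - 23 = ∛(534), so β^3 = 534. Then (α - 23)^3 - 534 = 0, i.e. α is a root of g(x) = (x - 23)^3 - 534 = x^3 - 69x^2 + 1587x - 12701. Since g(x) = h(x - 23) where h(x) = x^3 - 534, and h is irreducible over Q (because 534 is not a perfect cube, so h has no rational root, and a monic cubic with no rational root is irreducible), g is also irreducible (irreducibility is preserved under the substitution x → x - 23). Hence m_α(x) = x^3 - 69x^2 + 1587x - 12701.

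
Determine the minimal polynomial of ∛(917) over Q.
m_α(x) = x^3 - 917

α satisfies α^3 = 917, so x^3 - 917 annihilates α. By the rational root test, a rational root p/q (in lowest terms) of x^3 - 917 would satisfy p^3 = 917 q^3, forcing q = 1 and p^3 = 917; but 917 is not a perfect cube, contradiction. A monic cubic over Q with no rational root is irreducible (any nontrivial factorization would include a linear factor). Hence x^3 - 917 is the minimal polynomial of α, and in particular [Q(α):Q] = 3.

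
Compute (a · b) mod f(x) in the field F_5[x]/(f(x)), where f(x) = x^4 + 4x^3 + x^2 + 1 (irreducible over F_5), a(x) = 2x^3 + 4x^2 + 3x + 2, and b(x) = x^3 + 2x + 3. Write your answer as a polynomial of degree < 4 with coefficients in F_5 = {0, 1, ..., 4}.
a · b ≡ x^3 + 2x (mod f(x))

Multiply in F_5[x]: a(x)·b(x) = (2x^3 + 4x^2 + 3x + 2)·(x^3 + 2x + 3) = 2x^6 + 4x^5 + 2x^4 + x^3 + 3x^2 + 3x + 1. This has degree ≥ 4, so divide by f(x) over F_5: 2x^6 + 4x^5 + 2x^4 + x^3 + 3x^2 + 3x + 1 = (2x^2 + x + 1)·(x^4 + 4x^3 + x^2 + 1) + (x^3 + 2x). Hence a·b ≡ x^3 + 2x (mod f). (F_5[x]/(f) is a field with 5^4 = 625 elements since f is irreducible of degree 4.)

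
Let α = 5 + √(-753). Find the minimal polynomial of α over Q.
m_α(x) = x^2 - 10x + 778

From α - 5 = √(-753), squaring gives (α - 5)^2 = -753, i.e. α^2 - 10α + 25 = -753, so α^2 - 10α + 778 = 0. The discriminant of x^2 - 10x + 778 is (-10)^2 - 4·(778) = 100 - 3112 = -3012, and 4·(-753) is not a perfect square in Q since -753 is squarefree and ≠ 1. Hence x^2 - 10x + 778 is irreducible over Q and is the minimal polynomial of α.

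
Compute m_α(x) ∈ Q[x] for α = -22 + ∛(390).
m_α(x) = x^3 + 66x^2 + 1452x + 10258

Set β = α + 22 = ∛(390), so β^3 = 390. Then (α + 22)^3 - 390 = 0, i.e. α is a root of g(x) = (x + 22)^3 - 390 = x^3 + 66x^2 + 1452x + 10258. Since g(x) = h(x + 22) where h(x) = x^3 - 390, and h is irreducible over Q (because 390 is not a perfect cube, so h has no rational root, and a monic cubic with no rational root is irreducible), g is also irreducible (irreducibility is preserved under the substitution x → x + 22). Hence m_α(x) = x^3 + 66x^2 + 1452x + 10258.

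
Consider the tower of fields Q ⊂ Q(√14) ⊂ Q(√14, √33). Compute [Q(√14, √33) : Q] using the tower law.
[Q(√14, √33) : Q] = 4

[Q(√14):Q] = 2 (min poly x^2 - 14, irreducible since 14 is squarefree > 1). For the top step, suppose √33 ∈ Q(√14), say √33 = c + d√14 with c, d ∈ Q. Squaring: 33 = c^2 + 14d^2 + 2cd√14. Since √14 ∉ Q this forces 2cd = 0. If d = 0 then √33 = c ∈ Q, contradicting 33 squarefree > 1. If c = 0 then 33 = 14d^2, so 14·33 = (14d)^2 is a perfect square in Q — but 14·33 = 462 is not a perfect square (since 14 and 33 are distinct squarefree integers). Contradiction. Hence √33 ∉ Q(√14), so x^2 - 33 stays irreducible over Q(√14) and [Q(√14, √33) : Q(√14)] = 2. By the tower law, [Q(√14, √33) : Q] = 2 · 2 = 4.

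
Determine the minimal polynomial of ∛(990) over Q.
m_α(x) = x^3 - 990

α satisfies α^3 = 990, so x^3 - 990 annihilates α. By the rational root test, a rational root p/q (in lowest terms) of x^3 - 990 would satisfy p^3 = 990 q^3, forcing q = 1 and p^3 = 990; but 990 is not a perfect cube, contradiction. A monic cubic over Q with no rational root is irreducible (any nontrivial factorization would include a linear factor). Hence x^3 - 990 is the minimal polynomial of α, and in particular [Q(α):Q] = 3.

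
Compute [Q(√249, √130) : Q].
[Q(√249, √130) : Q] = 4

[Q(√249):Q] = 2 (min poly x^2 - 249, irreducible since 249 is squarefree > 1). For the top step, suppose √130 ∈ Q(√249), say √130 = c + d√249 with c, d ∈ Q. Squaring: 130 = c^2 + 249d^2 + 2cd√249. Since √249 ∉ Q this forces 2cd = 0. If d = 0 then √130 = c ∈ Q, contradicting 130 squarefree > 1. If c = 0 then 130 = 249d^2, so 249·130 = (249d)^2 is a perfect square in Q — but 249·130 = 32370 is not a perfect square (since 249 and 130 are distinct squarefree integers). Contradiction. Hence √130 ∉ Q(√249), so x^2 - 130 stays irreducible over Q(√249) and [Q(√249, √130) : Q(√249)] = 2. By the tower law, [Q(√249, √130) : Q] = 2 · 2 = 4.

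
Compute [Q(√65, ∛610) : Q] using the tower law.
[Q(√65, ∛610) : Q] = 6

Let L = Q(√65, ∛610). Since Q(√65) ⊂ L and [Q(√65):Q] = 2, the tower law gives 2 | [L:Q]. Likewise Q(∛610) ⊂ L with [Q(∛610):Q] = 3 (because 610 is not a perfect cube), so 3 | [L:Q]. As gcd(2,3) = 1, [L:Q] is divisible by 6. Conversely L is generated over Q by √65 and ∛610, so [L:Q] ≤ 2·3 = 6. Therefore [Q(√65, ∛610) : Q] = 6.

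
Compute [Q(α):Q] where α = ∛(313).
[Q(α):Q] = 3

The minimal polynomial of α is x^3 - 313, irreducible over Q since 313 is not a perfect cube (so x^3 - 313 has no rational root). Hence [Q(α):Q] = deg(m_α) = 3.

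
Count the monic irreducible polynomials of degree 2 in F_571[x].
There are 162735 monic irreducible polynomials of degree 2 over F_571

Each element of F_{571^2} that lies in no proper subfield is a root of exactly one monic irreducible of degree 2 over F_571, and each such polynomial has 2 distinct roots in F_{571^2}. By Möbius inversion the count is N_571(2) = (1/2) Σ_{d|2} μ(2/d) · 571^d = (1/2)(μ(2)·571^1 + μ(1)·571^2) = 325470/2 = 162735.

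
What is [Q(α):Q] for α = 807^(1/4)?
[Q(α):Q] = 4

α is a root of x^4 - 807. By Eisenstein's criterion at the prime p = 3 (which divides the constant term 807 but p^2 = 9 does not, since 807 is squarefree), x^4 - 807 is irreducible over Q. Hence [Q(α):Q] = 4.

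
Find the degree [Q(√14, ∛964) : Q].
[Q(√14, ∛964) : Q] = 6

Let L = Q(√14, ∛964). Since Q(√14) ⊂ L and [Q(√14):Q] = 2, the tower law gives 2 | [L:Q]. Likewise Q(∛964) ⊂ L with [Q(∛964):Q] = 3 (because 964 is not a perfect cube), so 3 | [L:Q]. As gcd(2,3) = 1, [L:Q] is divisible by 6. Conversely L is generated over Q by √14 and ∛964, so [L:Q] ≤ 2·3 = 6. Therefore [Q(√14, ∛964) : Q] = 6.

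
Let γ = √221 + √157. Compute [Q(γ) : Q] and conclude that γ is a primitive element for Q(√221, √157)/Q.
[Q(γ) : Q] = 4 (equivalently, Q(γ) = Q(√221, √157))

Obviously Q(γ) ⊆ Q(√221, √157), and [Q(√221, √157):Q] = 4 (since 221, 157 are distinct squarefree integers > 1 with 34697 not a perfect square). To show equality we compute the minimal polynomial of γ. From γ = √221 + √157: γ^2 = 221 + 2√(34697) + 157 = 378 + 2√(34697), so γ^2 - 378 = 2√(34697); squaring, (γ^2 - 378)^2 = 4·34697, i.e. γ^4 - 756γ^2 + 142884 - 138788 = 0, i.e. γ^4 - 756γ^2 + 4096 = 0. So γ is a root of x^4 - 756x^2 + 4096. This polynomial is irreducible over Q: it has no rational root (each ±√221 ± √157 is irrational), and any factorization into two quadratics over Q would force √(34697) ∈ Q (pairing opposite roots) or √221, √157 ∈ Q (other pairings), all impossible. Hence [Q(γ):Q] = 4 = [Q(√221, √157):Q], so Q(γ) = Q(√221, √157).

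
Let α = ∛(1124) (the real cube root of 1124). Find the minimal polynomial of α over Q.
m_α(x) = x^3 - 1124

α satisfies α^3 = 1124, so x^3 - 1124 annihilates α. By the rational root test, a rational root p/q (in lowest terms) of x^3 - 1124 would satisfy p^3 = 1124 q^3, forcing q = 1 and p^3 = 1124; but 1124 is not a perfect cube, contradiction. A monic cubic over Q with no rational root is irreducible (any nontrivial factorization would include a linear factor). Hence x^3 - 1124 is the minimal polynomial of α, and in particular [Q(α):Q] = 3.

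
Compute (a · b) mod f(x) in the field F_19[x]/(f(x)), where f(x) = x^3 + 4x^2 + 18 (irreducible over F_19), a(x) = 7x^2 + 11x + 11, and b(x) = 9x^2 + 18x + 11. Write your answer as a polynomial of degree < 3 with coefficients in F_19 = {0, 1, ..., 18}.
a · b ≡ 7x^2 + 2x + 18 (mod f(x))

Multiply in F_19[x]: a(x)·b(x) = (7x^2 + 11x + 11)·(9x^2 + 18x + 11) = 6x^4 + 16x^3 + 13x^2 + 15x + 7. This has degree ≥ 3, so divide by f(x) over F_19: 6x^4 + 16x^3 + 13x^2 + 15x + 7 = (6x + 11)·(x^3 + 4x^2 + 18) + (7x^2 + 2x + 18). Hence a·b ≡ 7x^2 + 2x + 18 (mod f). (F_19[x]/(f) is a field with 19^3 = 6859 elements since f is irreducible of degree 3.)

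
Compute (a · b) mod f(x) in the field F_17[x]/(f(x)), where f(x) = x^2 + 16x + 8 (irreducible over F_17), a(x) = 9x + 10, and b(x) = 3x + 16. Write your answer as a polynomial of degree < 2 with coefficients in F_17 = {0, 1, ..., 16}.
a · b ≡ 14x + 12 (mod f(x))

Multiply in F_17[x]: a(x)·b(x) = (9x + 10)·(3x + 16) = 10x^2 + 4x + 7. This has degree ≥ 2, so divide by f(x) over F_17: 10x^2 + 4x + 7 = (10)·(x^2 + 16x + 8) + (14x + 12). Hence a·b ≡ 14x + 12 (mod f). (F_17[x]/(f) is a field with 17^2 = 289 elements since f is irreducible of degree 2.)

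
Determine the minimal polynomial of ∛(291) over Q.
m_α(x) = x^3 - 291

α satisfies α^3 = 291, so x^3 - 291 annihilates α. By the rational root test, a rational root p/q (in lowest terms) of x^3 - 291 would satisfy p^3 = 291 q^3, forcing q = 1 and p^3 = 291; but 291 is not a perfect cube, contradiction. A monic cubic over Q with no rational root is irreducible (any nontrivial factorization would include a linear factor). Hence x^3 - 291 is the minimal polynomial of α, and in particular [Q(α):Q] = 3.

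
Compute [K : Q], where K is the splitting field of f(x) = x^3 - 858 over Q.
[K : Q] = 6

The roots of x^3 - 858 are ∛858, ω∛858, ω^2∛858 where ω = e^(2πi/3) is a primitive cube root of unity, so K = Q(∛858, ω). Now [Q(∛858):Q] = 3 (since 858 is not a perfect cube, x^3 - 858 is irreducible) and [Q(ω):Q] = 2. Both 2 and 3 divide [K:Q], and [K:Q] ≤ 3·2 = 6, so [K:Q] = 6. (Equivalently: Q(∛858) ⊂ R but ω ∉ R, so [K : Q(∛858)] = 2.)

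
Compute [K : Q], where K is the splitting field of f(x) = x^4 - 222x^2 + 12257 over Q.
[K : Q] = 4

Solving the quadratic in x^2: x^2 = (222 ± √(222^2 - 4·12257))/2 = (222 ± √256)/2 = (222 ± 16)/2, giving x^2 = 103 or x^2 = 119. So f(x) = (x^2 - 103)(x^2 - 119) and the roots of f are ±√103, ±√119. Hence the splitting field is K = Q(√103, √119). Since 103 and 119 are distinct squarefree integers > 1, their product 12257 is not a perfect square, so √119 ∉ Q(√103). By the tower law [K:Q] = [Q(√103,√119):Q(√103)] · [Q(√103):Q] = 2 · 2 = 4.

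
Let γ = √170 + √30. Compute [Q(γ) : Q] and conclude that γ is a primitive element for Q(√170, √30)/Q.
[Q(γ) : Q] = 4 (equivalently, Q(γ) = Q(√170, √30))

Obviously Q(γ) ⊆ Q(√170, √30), and [Q(√170, √30):Q] = 4 (since 170, 30 are distinct squarefree integers > 1 with 5100 not a perfect square). To show equality we compute the minimal polynomial of γ. From γ = √170 + √30: γ^2 = 170 + 2√(5100) + 30 = 200 + 2√(5100), so γ^2 - 200 = 2√(5100); squaring, (γ^2 - 200)^2 = 4·5100, i.e. γ^4 - 400γ^2 + 40000 - 20400 = 0, i.e. γ^4 - 400γ^2 + 19600 = 0. So γ is a root of x^4 - 400x^2 + 19600. This polynomial is irreducible over Q: it has no rational root (each ±√170 ± √30 is irrational), and any factorization into two quadratics over Q would force √(5100) ∈ Q (pairing opposite roots) or √170, √30 ∈ Q (other pairings), all impossible. Hence [Q(γ):Q] = 4 = [Q(√170, √30):Q], so Q(γ) = Q(√170, √30).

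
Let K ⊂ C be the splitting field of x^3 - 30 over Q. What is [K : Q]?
[K : Q] = 6

The roots of x^3 - 30 are ∛30, ω∛30, ω^2∛30 where ω = e^(2πi/3) is a primitive cube root of unity, so K = Q(∛30, ω). Now [Q(∛30):Q] = 3 (since 30 is not a perfect cube, x^3 - 30 is irreducible) and [Q(ω):Q] = 2. Both 2 and 3 divide [K:Q], and [K:Q] ≤ 3·2 = 6, so [K:Q] = 6. (Equivalently: Q(∛30) ⊂ R but ω ∉ R, so [K : Q(∛30)] = 2.)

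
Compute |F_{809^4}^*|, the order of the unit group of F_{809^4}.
|F_{809^4}^*| = 428345379360

F_{809^4} has 809^4 = 428345379361 elements; its multiplicative group consists of all nonzero elements, so |F_{809^4}^*| = 428345379361 - 1 = 428345379360. (It is cyclic since any finite subgroup of the multiplicative group of a field is cyclic.)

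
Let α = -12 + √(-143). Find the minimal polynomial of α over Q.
m_α(x) = x^2 + 24x + 287

From α + 12 = √(-143), squaring gives (α + 12)^2 = -143, i.e. α^2 + 24α + 144 = -143, so α^2 + 24α + 287 = 0. The discriminant of x^2 + 24x + 287 is (24)^2 - 4·(287) = 576 - 1148 = -572, and 4·(-143) is not a perfect square in Q since -143 is squarefree and ≠ 1. Hence x^2 + 24x + 287 is irreducible over Q and is the minimal polynomial of α.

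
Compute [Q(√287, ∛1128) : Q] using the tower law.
[Q(√287, ∛1128) : Q] = 6

Let L = Q(√287, ∛1128). Since Q(√287) ⊂ L and [Q(√287):Q] = 2, the tower law gives 2 | [L:Q]. Likewise Q(∛1128) ⊂ L with [Q(∛1128):Q] = 3 (because 1128 is not a perfect cube), so 3 | [L:Q]. As gcd(2,3) = 1, [L:Q] is divisible by 6. Conversely L is generated over Q by √287 and ∛1128, so [L:Q] ≤ 2·3 = 6. Therefore [Q(√287, ∛1128) : Q] = 6.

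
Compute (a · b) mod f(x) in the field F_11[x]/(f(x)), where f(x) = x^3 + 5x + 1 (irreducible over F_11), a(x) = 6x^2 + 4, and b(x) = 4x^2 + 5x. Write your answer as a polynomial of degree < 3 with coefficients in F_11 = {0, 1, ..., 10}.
a · b ≡ 6x^2 + 3 (mod f(x))

Multiply in F_11[x]: a(x)·b(x) = (6x^2 + 4)·(4x^2 + 5x) = 2x^4 + 8x^3 + 5x^2 + 9x. This has degree ≥ 3, so divide by f(x) over F_11: 2x^4 + 8x^3 + 5x^2 + 9x = (2x + 8)·(x^3 + 5x + 1) + (6x^2 + 3). Hence a·b ≡ 6x^2 + 3 (mod f). (F_11[x]/(f) is a field with 11^3 = 1331 elements since f is irreducible of degree 3.)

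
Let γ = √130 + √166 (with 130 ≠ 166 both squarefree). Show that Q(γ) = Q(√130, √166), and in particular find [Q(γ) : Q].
[Q(γ) : Q] = 4 (equivalently, Q(γ) = Q(√130, √166))

Obviously Q(γ) ⊆ Q(√130, √166), and [Q(√130, √166):Q] = 4 (since 130, 166 are distinct squarefree integers > 1 with 21580 not a perfect square). To show equality we compute the minimal polynomial of γ. From γ = √130 + √166: γ^2 = 130 + 2√(21580) + 166 = 296 + 2√(21580), so γ^2 - 296 = 2√(21580); squaring, (γ^2 - 296)^2 = 4·21580, i.e. γ^4 - 592γ^2 + 87616 - 86320 = 0, i.e. γ^4 - 592γ^2 + 1296 = 0. So γ is a root of x^4 - 592x^2 + 1296. This polynomial is irreducible over Q: it has no rational root (each ±√130 ± √166 is irrational), and any factorization into two quadratics over Q would force √(21580) ∈ Q (pairing opposite roots) or √130, √166 ∈ Q (other pairings), all impossible. Hence [Q(γ):Q] = 4 = [Q(√130, √166):Q], so Q(γ) = Q(√130, √166).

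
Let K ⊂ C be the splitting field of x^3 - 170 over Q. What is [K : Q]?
[K : Q] = 6

The roots of x^3 - 170 are ∛170, ω∛170, ω^2∛170 where ω = e^(2πi/3) is a primitive cube root of unity, so K = Q(∛170, ω). Now [Q(∛170):Q] = 3 (since 170 is not a perfect cube, x^3 - 170 is irreducible) and [Q(ω):Q] = 2. Both 2 and 3 divide [K:Q], and [K:Q] ≤ 3·2 = 6, so [K:Q] = 6. (Equivalently: Q(∛170) ⊂ R but ω ∉ R, so [K : Q(∛170)] = 2.)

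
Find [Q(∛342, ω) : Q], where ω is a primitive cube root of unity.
[Q(∛342, ω) : Q] = 6

[Q(∛342):Q] = 3 (min poly x^3 - 342, irreducible since 342 is not a perfect cube). [Q(ω):Q] = 2 (min poly x^2 + x + 1). Since Q(∛342) ⊂ R and ω ∉ R, we have ω ∉ Q(∛342), so x^2 + x + 1 remains irreducible over Q(∛342) and [Q(∛342, ω) : Q(∛342)] = 2. By the tower law, [Q(∛342, ω) : Q] = 3 · 2 = 6. (In fact Q(∛342, ω) is the splitting field of x^3 - 342 over Q.)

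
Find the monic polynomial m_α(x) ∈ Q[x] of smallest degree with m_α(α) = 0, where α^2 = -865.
m_α(x) = x^2 + 865

α satisfies α^2 + 865 = 0, so x^2 + 865 annihilates α. Since d = -865 is squarefree and ≠ 1, it is not a perfect square in Q, so x^2 + 865 has no rational root and is therefore irreducible over Q (a degree-2 polynomial over a field is irreducible iff it has no root). Hence m_α(x) = x^2 + 865.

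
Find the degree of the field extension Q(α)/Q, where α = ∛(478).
[Q(α):Q] = 3

The minimal polynomial of α is x^3 - 478, irreducible over Q since 478 is not a perfect cube (so x^3 - 478 has no rational root). Hence [Q(α):Q] = deg(m_α) = 3.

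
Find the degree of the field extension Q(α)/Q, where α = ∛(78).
[Q(α):Q] = 3

The minimal polynomial of α is x^3 - 78, irreducible over Q since 78 is not a perfect cube (so x^3 - 78 has no rational root). Hence [Q(α):Q] = deg(m_α) = 3.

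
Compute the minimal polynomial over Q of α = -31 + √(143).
m_α(x) = x^2 + 62x + 818

From α + 31 = √(143), squaring gives (α + 31)^2 = 143, i.e. α^2 + 62α + 961 = 143, so α^2 + 62α + 818 = 0. The discriminant of x^2 + 62x + 818 is (62)^2 - 4·(818) = 3844 - 3272 = 572, and 4·(143) is not a perfect square in Q since 143 is squarefree and ≠ 1. Hence x^2 + 62x + 818 is irreducible over Q and is the minimal polynomial of α.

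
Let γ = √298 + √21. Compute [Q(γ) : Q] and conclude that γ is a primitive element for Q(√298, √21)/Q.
[Q(γ) : Q] = 4 (equivalently, Q(γ) = Q(√298, √21))

Obviously Q(γ) ⊆ Q(√298, √21), and [Q(√298, √21):Q] = 4 (since 298, 21 are distinct squarefree integers > 1 with 6258 not a perfect square). To show equality we compute the minimal polynomial of γ. From γ = √298 + √21: γ^2 = 298 + 2√(6258) + 21 = 319 + 2√(6258), so γ^2 - 319 = 2√(6258); squaring, (γ^2 - 319)^2 = 4·6258, i.e. γ^4 - 638γ^2 + 101761 - 25032 = 0, i.e. γ^4 - 638γ^2 + 76729 = 0. So γ is a root of x^4 - 638x^2 + 76729. This polynomial is irreducible over Q: it has no rational root (each ±√298 ± √21 is irrational), and any factorization into two quadratics over Q would force √(6258) ∈ Q (pairing opposite roots) or √298, √21 ∈ Q (other pairings), all impossible. Hence [Q(γ):Q] = 4 = [Q(√298, √21):Q], so Q(γ) = Q(√298, √21).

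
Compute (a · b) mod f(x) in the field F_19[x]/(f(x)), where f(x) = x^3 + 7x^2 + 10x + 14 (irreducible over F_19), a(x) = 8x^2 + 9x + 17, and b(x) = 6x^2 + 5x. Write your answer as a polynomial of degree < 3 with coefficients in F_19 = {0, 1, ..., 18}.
a · b ≡ 12x^2 + 9x + 6 (mod f(x))

Multiply in F_19[x]: a(x)·b(x) = (8x^2 + 9x + 17)·(6x^2 + 5x) = 10x^4 + 18x^3 + 14x^2 + 9x. This has degree ≥ 3, so divide by f(x) over F_19: 10x^4 + 18x^3 + 14x^2 + 9x = (10x + 5)·(x^3 + 7x^2 + 10x + 14) + (12x^2 + 9x + 6). Hence a·b ≡ 12x^2 + 9x + 6 (mod f). (F_19[x]/(f) is a field with 19^3 = 6859 elements since f is irreducible of degree 3.)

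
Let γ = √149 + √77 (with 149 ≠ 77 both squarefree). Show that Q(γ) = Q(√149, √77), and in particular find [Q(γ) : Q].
[Q(γ) : Q] = 4 (equivalently, Q(γ) = Q(√149, √77))

Obviously Q(γ) ⊆ Q(√149, √77), and [Q(√149, √77):Q] = 4 (since 149, 77 are distinct squarefree integers > 1 with 11473 not a perfect square). To show equality we compute the minimal polynomial of γ. From γ = √149 + √77: γ^2 = 149 + 2√(11473) + 77 = 226 + 2√(11473), so γ^2 - 226 = 2√(11473); squaring, (γ^2 - 226)^2 = 4·11473, i.e. γ^4 - 452γ^2 + 51076 - 45892 = 0, i.e. γ^4 - 452γ^2 + 5184 = 0. So γ is a root of x^4 - 452x^2 + 5184. This polynomial is irreducible over Q: it has no rational root (each ±√149 ± √77 is irrational), and any factorization into two quadratics over Q would force √(11473) ∈ Q (pairing opposite roots) or √149, √77 ∈ Q (other pairings), all impossible. Hence [Q(γ):Q] = 4 = [Q(√149, √77):Q], so Q(γ) = Q(√149, √77).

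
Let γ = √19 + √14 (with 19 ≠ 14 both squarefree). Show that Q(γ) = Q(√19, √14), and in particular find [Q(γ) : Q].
[Q(γ) : Q] = 4 (equivalently, Q(γ) = Q(√19, √14))

Obviously Q(γ) ⊆ Q(√19, √14), and [Q(√19, √14):Q] = 4 (since 19, 14 are distinct squarefree integers > 1 with 266 not a perfect square). To show equality we compute the minimal polynomial of γ. From γ = √19 + √14: γ^2 = 19 + 2√(266) + 14 = 33 + 2√(266), so γ^2 - 33 = 2√(266); squaring, (γ^2 - 33)^2 = 4·266, i.e. γ^4 - 66γ^2 + 1089 - 1064 = 0, i.e. γ^4 - 66γ^2 + 25 = 0. So γ is a root of x^4 - 66x^2 + 25. This polynomial is irreducible over Q: it has no rational root (each ±√19 ± √14 is irrational), and any factorization into two quadratics over Q would force √(266) ∈ Q (pairing opposite roots) or √19, √14 ∈ Q (other pairings), all impossible. Hence [Q(γ):Q] = 4 = [Q(√19, √14):Q], so Q(γ) = Q(√19, √14).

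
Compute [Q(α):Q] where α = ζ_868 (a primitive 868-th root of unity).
[Q(α):Q] = 360

The minimal polynomial of ζ_868 over Q is the 868-th cyclotomic polynomial Φ_868(x), which is irreducible over Q and has degree φ(868) = 360. Hence [Q(α):Q] = φ(868) = 360.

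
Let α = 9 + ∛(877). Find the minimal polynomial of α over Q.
m_α(x) = x^3 - 27x^2 + 243x - 1606

Set β = α - 9 = ∛(877), so β^3 = 877. Then (α - 9)^3 - 877 = 0, i.e. α is a root of g(x) = (x - 9)^3 - 877 = x^3 - 27x^2 + 243x - 1606. Since g(x) = h(x - 9) where h(x) = x^3 - 877, and h is irreducible over Q (because 877 is not a perfect cube, so h has no rational root, and a monic cubic with no rational root is irreducible), g is also irreducible (irreducibility is preserved under the substitution x → x - 9). Hence m_α(x) = x^3 - 27x^2 + 243x - 1606.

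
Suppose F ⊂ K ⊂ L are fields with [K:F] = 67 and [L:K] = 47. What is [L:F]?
[L:F] = 3149

The tower law says that for any tower of field extensions F ⊂ K ⊂ L with finite degrees, [L:F] = [L:K] · [K:F]. Here this gives [L:F] = 47 · 67 = 3149.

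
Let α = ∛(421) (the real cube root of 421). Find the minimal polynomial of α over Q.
m_α(x) = x^3 - 421

α satisfies α^3 = 421, so x^3 - 421 annihilates α. By the rational root test, a rational root p/q (in lowest terms) of x^3 - 421 would satisfy p^3 = 421 q^3, forcing q = 1 and p^3 = 421; but 421 is not a perfect cube, contradiction. A monic cubic over Q with no rational root is irreducible (any nontrivial factorization would include a linear factor). Hence x^3 - 421 is the minimal polynomial of α, and in particular [Q(α):Q] = 3.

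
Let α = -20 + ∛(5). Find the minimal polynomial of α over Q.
m_α(x) = x^3 + 60x^2 + 1200x + 7995

Set β = α + 20 = ∛(5), so β^3 = 5. Then (α + 20)^3 - 5 = 0, i.e. α is a root of g(x) = (x + 20)^3 - 5 = x^3 + 60x^2 + 1200x + 7995. Since g(x) = h(x + 20) where h(x) = x^3 - 5, and h is irreducible over Q (because 5 is not a perfect cube, so h has no rational root, and a monic cubic with no rational root is irreducible), g is also irreducible (irreducibility is preserved under the substitution x → x + 20). Hence m_α(x) = x^3 + 60x^2 + 1200x + 7995.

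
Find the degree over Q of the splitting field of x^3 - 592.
[K : Q] = 6

The roots of x^3 - 592 are ∛592, ω∛592, ω^2∛592 where ω = e^(2πi/3) is a primitive cube root of unity, so K = Q(∛592, ω). Now [Q(∛592):Q] = 3 (since 592 is not a perfect cube, x^3 - 592 is irreducible) and [Q(ω):Q] = 2. Both 2 and 3 divide [K:Q], and [K:Q] ≤ 3·2 = 6, so [K:Q] = 6. (Equivalently: Q(∛592) ⊂ R but ω ∉ R, so [K : Q(∛592)] = 2.)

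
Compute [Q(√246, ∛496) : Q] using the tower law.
[Q(√246, ∛496) : Q] = 6

Let L = Q(√246, ∛496). Since Q(√246) ⊂ L and [Q(√246):Q] = 2, the tower law gives 2 | [L:Q]. Likewise Q(∛496) ⊂ L with [Q(∛496):Q] = 3 (because 496 is not a perfect cube), so 3 | [L:Q]. As gcd(2,3) = 1, [L:Q] is divisible by 6. Conversely L is generated over Q by √246 and ∛496, so [L:Q] ≤ 2·3 = 6. Therefore [Q(√246, ∛496) : Q] = 6.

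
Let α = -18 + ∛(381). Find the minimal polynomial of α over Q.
m_α(x) = x^3 + 54x^2 + 972x + 5451

Set β = α + 18 = ∛(381), so β^3 = 381. Then (α + 18)^3 - 381 = 0, i.e. α is a root of g(x) = (x + 18)^3 - 381 = x^3 + 54x^2 + 972x + 5451. Since g(x) = h(x + 18) where h(x) = x^3 - 381, and h is irreducible over Q (because 381 is not a perfect cube, so h has no rational root, and a monic cubic with no rational root is irreducible), g is also irreducible (irreducibility is preserved under the substitution x → x + 18). Hence m_α(x) = x^3 + 54x^2 + 972x + 5451.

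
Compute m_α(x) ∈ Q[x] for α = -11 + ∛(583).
m_α(x) = x^3 + 33x^2 + 363x + 748

Set β = α + 11 = ∛(583), so β^3 = 583. Then (α + 11)^3 - 583 = 0, i.e. α is a root of g(x) = (x + 11)^3 - 583 = x^3 + 33x^2 + 363x + 748. Since g(x) = h(x + 11) where h(x) = x^3 - 583, and h is irreducible over Q (because 583 is not a perfect cube, so h has no rational root, and a monic cubic with no rational root is irreducible), g is also irreducible (irreducibility is preserved under the substitution x → x + 11). Hence m_α(x) = x^3 + 33x^2 + 363x + 748.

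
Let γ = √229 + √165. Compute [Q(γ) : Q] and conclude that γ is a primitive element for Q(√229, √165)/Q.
[Q(γ) : Q] = 4 (equivalently, Q(γ) = Q(√229, √165))

Obviously Q(γ) ⊆ Q(√229, √165), and [Q(√229, √165):Q] = 4 (since 229, 165 are distinct squarefree integers > 1 with 37785 not a perfect square). To show equality we compute the minimal polynomial of γ. From γ = √229 + √165: γ^2 = 229 + 2√(37785) + 165 = 394 + 2√(37785), so γ^2 - 394 = 2√(37785); squaring, (γ^2 - 394)^2 = 4·37785, i.e. γ^4 - 788γ^2 + 155236 - 151140 = 0, i.e. γ^4 - 788γ^2 + 4096 = 0. So γ is a root of x^4 - 788x^2 + 4096. This polynomial is irreducible over Q: it has no rational root (each ±√229 ± √165 is irrational), and any factorization into two quadratics over Q would force √(37785) ∈ Q (pairing opposite roots) or √229, √165 ∈ Q (other pairings), all impossible. Hence [Q(γ):Q] = 4 = [Q(√229, √165):Q], so Q(γ) = Q(√229, √165).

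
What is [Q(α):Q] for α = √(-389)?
[Q(α):Q] = 2

[Q(α):Q] equals the degree of the minimal polynomial of α. Here α^2 = -389 and x^2 + 389 is irreducible (d = -389 is squarefree, ≠ 1, hence not a square), so deg(m_α) = 2. Thus [Q(α):Q] = 2.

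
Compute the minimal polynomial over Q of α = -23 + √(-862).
m_α(x) = x^2 + 46x + 1391

From α + 23 = √(-862), squaring gives (α + 23)^2 = -862, i.e. α^2 + 46α + 529 = -862, so α^2 + 46α + 1391 = 0. The discriminant of x^2 + 46x + 1391 is (46)^2 - 4·(1391) = 2116 - 5564 = -3448, and 4·(-862) is not a perfect square in Q since -862 is squarefree and ≠ 1. Hence x^2 + 46x + 1391 is irreducible over Q and is the minimal polynomial of α.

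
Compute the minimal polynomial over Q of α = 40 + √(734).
m_α(x) = x^2 - 80x + 866

From α - 40 = √(734), squaring gives (α - 40)^2 = 734, i.e. α^2 - 80α + 1600 = 734, so α^2 - 80α + 866 = 0. The discriminant of x^2 - 80x + 866 is (-80)^2 - 4·(866) = 6400 - 3464 = 2936, and 4·(734) is not a perfect square in Q since 734 is squarefree and ≠ 1. Hence x^2 - 80x + 866 is irreducible over Q and is the minimal polynomial of α.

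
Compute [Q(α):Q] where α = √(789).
[Q(α):Q] = 2

[Q(α):Q] equals the degree of the minimal polynomial of α. Here α^2 = 789 and x^2 - 789 is irreducible (d = 789 is squarefree, ≠ 1, hence not a square), so deg(m_α) = 2. Thus [Q(α):Q] = 2.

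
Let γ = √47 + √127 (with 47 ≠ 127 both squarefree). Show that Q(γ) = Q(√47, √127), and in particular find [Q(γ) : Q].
[Q(γ) : Q] = 4 (equivalently, Q(γ) = Q(√47, √127))

Obviously Q(γ) ⊆ Q(√47, √127), and [Q(√47, √127):Q] = 4 (since 47, 127 are distinct squarefree integers > 1 with 5969 not a perfect square). To show equality we compute the minimal polynomial of γ. From γ = √47 + √127: γ^2 = 47 + 2√(5969) + 127 = 174 + 2√(5969), so γ^2 - 174 = 2√(5969); squaring, (γ^2 - 174)^2 = 4·5969, i.e. γ^4 - 348γ^2 + 30276 - 23876 = 0, i.e. γ^4 - 348γ^2 + 6400 = 0. So γ is a root of x^4 - 348x^2 + 6400. This polynomial is irreducible over Q: it has no rational root (each ±√47 ± √127 is irrational), and any factorization into two quadratics over Q would force √(5969) ∈ Q (pairing opposite roots) or √47, √127 ∈ Q (other pairings), all impossible. Hence [Q(γ):Q] = 4 = [Q(√47, √127):Q], so Q(γ) = Q(√47, √127).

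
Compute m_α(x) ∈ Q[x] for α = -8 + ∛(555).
m_α(x) = x^3 + 24x^2 + 192x - 43

Set β = α + 8 = ∛(555), so β^3 = 555. Then (α + 8)^3 - 555 = 0, i.e. α is a root of g(x) = (x + 8)^3 - 555 = x^3 + 24x^2 + 192x - 43. Since g(x) = h(x + 8) where h(x) = x^3 - 555, and h is irreducible over Q (because 555 is not a perfect cube, so h has no rational root, and a monic cubic with no rational root is irreducible), g is also irreducible (irreducibility is preserved under the substitution x → x + 8). Hence m_α(x) = x^3 + 24x^2 + 192x - 43.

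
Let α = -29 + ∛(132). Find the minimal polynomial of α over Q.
m_α(x) = x^3 + 87x^2 + 2523x + 24257

Set β = α + 29 = ∛(132), so β^3 = 132. Then (α + 29)^3 - 132 = 0, i.e. α is a root of g(x) = (x + 29)^3 - 132 = x^3 + 87x^2 + 2523x + 24257. Since g(x) = h(x + 29) where h(x) = x^3 - 132, and h is irreducible over Q (because 132 is not a perfect cube, so h has no rational root, and a monic cubic with no rational root is irreducible), g is also irreducible (irreducibility is preserved under the substitution x → x + 29). Hence m_α(x) = x^3 + 87x^2 + 2523x + 24257.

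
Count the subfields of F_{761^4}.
F_{761^4} has 3 subfields

The subfields of F_{p^n} are exactly the fields F_{p^d} for d | n (each is the fixed field of the unique index-d subgroup of Gal(F_{p^n}/F_p) ≅ Z/nZ). The divisors of n = 4 are {1, 2, 4}, giving 3 subfields: F_{761^1}, F_{761^2}, F_{761^4}.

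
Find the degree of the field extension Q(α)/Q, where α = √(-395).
[Q(α):Q] = 2

[Q(α):Q] equals the degree of the minimal polynomial of α. Here α^2 = -395 and x^2 + 395 is irreducible (d = -395 is squarefree, ≠ 1, hence not a square), so deg(m_α) = 2. Thus [Q(α):Q] = 2.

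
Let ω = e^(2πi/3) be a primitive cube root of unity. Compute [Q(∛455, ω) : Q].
[Q(∛455, ω) : Q] = 6

[Q(∛455):Q] = 3 (min poly x^3 - 455, irreducible since 455 is not a perfect cube). [Q(ω):Q] = 2 (min poly x^2 + x + 1). Since Q(∛455) ⊂ R and ω ∉ R, we have ω ∉ Q(∛455), so x^2 + x + 1 remains irreducible over Q(∛455) and [Q(∛455, ω) : Q(∛455)] = 2. By the tower law, [Q(∛455, ω) : Q] = 3 · 2 = 6. (In fact Q(∛455, ω) is the splitting field of x^3 - 455 over Q.)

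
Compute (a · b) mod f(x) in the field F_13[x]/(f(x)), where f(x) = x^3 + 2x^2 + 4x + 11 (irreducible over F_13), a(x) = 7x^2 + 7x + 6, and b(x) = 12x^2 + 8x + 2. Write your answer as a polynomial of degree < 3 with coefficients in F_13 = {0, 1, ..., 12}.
a · b ≡ 5x^2 + 4x + 8 (mod f(x))

Multiply in F_13[x]: a(x)·b(x) = (7x^2 + 7x + 6)·(12x^2 + 8x + 2) = 6x^4 + 10x^3 + 12x^2 + 10x + 12. This has degree ≥ 3, so divide by f(x) over F_13: 6x^4 + 10x^3 + 12x^2 + 10x + 12 = (6x + 11)·(x^3 + 2x^2 + 4x + 11) + (5x^2 + 4x + 8). Hence a·b ≡ 5x^2 + 4x + 8 (mod f). (F_13[x]/(f) is a field with 13^3 = 2197 elements since f is irreducible of degree 3.)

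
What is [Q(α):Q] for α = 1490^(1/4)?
[Q(α):Q] = 4

α is a root of x^4 - 1490. By Eisenstein's criterion at the prime p = 2 (which divides the constant term 1490 but p^2 = 4 does not, since 1490 is squarefree), x^4 - 1490 is irreducible over Q. Hence [Q(α):Q] = 4.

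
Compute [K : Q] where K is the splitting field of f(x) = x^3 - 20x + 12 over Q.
[K : Q] = 6

By the rational root test, any rational root of the monic integer polynomial f(x) = x^3 - 20x + 12 must be an integer dividing the constant term 12, i.e. one of ±{1, 2, 3, 4, 6, 12}. Evaluating: f(1) = -7, f(-1) = 31, f(2) = -20, f(-2) = 44, f(3) = -21, f(-3) = 45, f(4) = -4, f(-4) = 28, f(6) = 108, f(-6) = -84, f(12) = 1500, f(-12) = -1476; none is 0, so f has no rational root and is therefore irreducible over Q (a cubic with no linear factor over a field is irreducible). For an irreducible cubic, the Galois group is A_3 or S_3 according as the discriminant disc(f) = -4a^3 - 27b^2 = -4·(-20)^3 - 27·(12)^2 = 28112 is or is not a square in Q. Here disc(f) = 28112 is not a perfect square in Q, so the Galois group of f over Q is not contained in A_3 and must be all of S_3. The splitting field has degree |S_3| = 6 over Q, so [K : Q] = 6.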